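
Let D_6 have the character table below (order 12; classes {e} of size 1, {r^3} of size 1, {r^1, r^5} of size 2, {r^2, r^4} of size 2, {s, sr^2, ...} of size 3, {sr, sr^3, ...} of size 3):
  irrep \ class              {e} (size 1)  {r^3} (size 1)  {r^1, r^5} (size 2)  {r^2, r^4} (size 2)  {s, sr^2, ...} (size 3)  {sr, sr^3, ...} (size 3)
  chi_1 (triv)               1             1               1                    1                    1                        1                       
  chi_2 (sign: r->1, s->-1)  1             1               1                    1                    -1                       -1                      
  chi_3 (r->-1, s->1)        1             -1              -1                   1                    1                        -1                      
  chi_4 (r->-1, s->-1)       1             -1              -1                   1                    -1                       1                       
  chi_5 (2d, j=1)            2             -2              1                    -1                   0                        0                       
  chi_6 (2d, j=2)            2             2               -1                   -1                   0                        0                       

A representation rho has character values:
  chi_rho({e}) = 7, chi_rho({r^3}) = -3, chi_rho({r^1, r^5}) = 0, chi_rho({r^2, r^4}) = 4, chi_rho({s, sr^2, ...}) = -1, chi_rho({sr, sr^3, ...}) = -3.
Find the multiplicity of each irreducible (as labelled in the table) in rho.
Multiplicities: chi_1: 0, chi_2: 2, chi_3: 2, chi_4: 1, chi_5: 1, chi_6: 0.

Derivation: Use <chi_rho, chi> = (1/|G|) sum_C |C| * chi_rho(C) * conj(chi(C)) with |G| = 12 for each irreducible chi in the table:
  <chi_rho, chi_1> = (1/12)[1*(7)*conj(1) + 1*(-3)*conj(1) + 2*(0)*conj(1) + 2*(4)*conj(1) + 3*(-1)*conj(1) + 3*(-3)*conj(1)]
      = (1/12)[(7) + (-3) + (0) + (8) + (-3) + (-9)] = 0/12 = 0
  <chi_rho, chi_2> = (1/12)[1*(7)*conj(1) + 1*(-3)*conj(1) + 2*(0)*conj(1) + 2*(4)*conj(1) + 3*(-1)*conj(-1) + 3*(-3)*conj(-1)]
      = (1/12)[(7) + (-3) + (0) + (8) + (3) + (9)] = 24/12 = 2
  <chi_rho, chi_3> = (1/12)[1*(7)*conj(1) + 1*(-3)*conj(-1) + 2*(0)*conj(-1) + 2*(4)*conj(1) + 3*(-1)*conj(1) + 3*(-3)*conj(-1)]
      = (1/12)[(7) + (3) + (0) + (8) + (-3) + (9)] = 24/12 = 2
  <chi_rho, chi_4> = (1/12)[1*(7)*conj(1) + 1*(-3)*conj(-1) + 2*(0)*conj(-1) + 2*(4)*conj(1) + 3*(-1)*conj(-1) + 3*(-3)*conj(1)]
      = (1/12)[(7) + (3) + (0) + (8) + (3) + (-9)] = 12/12 = 1
  <chi_rho, chi_5> = (1/12)[1*(7)*conj(2) + 1*(-3)*conj(-2) + 2*(0)*conj(1) + 2*(4)*conj(-1) + 3*(-1)*conj(0) + 3*(-3)*conj(0)]
      = (1/12)[(14) + (6) + (0) + (-8) + (0) + (0)] = 12/12 = 1
  <chi_rho, chi_6> = (1/12)[1*(7)*conj(2) + 1*(-3)*conj(2) + 2*(0)*conj(-1) + 2*(4)*conj(-1) + 3*(-1)*conj(0) + 3*(-3)*conj(0)]
      = (1/12)[(14) + (-6) + (0) + (-8) + (0) + (0)] = 0/12 = 0
Dimension check: dim(rho) = sum (mult * dim) = 0*1 + 2*1 + 2*1 + 1*1 + 1*2 + 0*2 = 7 = chi_rho(e) = 7.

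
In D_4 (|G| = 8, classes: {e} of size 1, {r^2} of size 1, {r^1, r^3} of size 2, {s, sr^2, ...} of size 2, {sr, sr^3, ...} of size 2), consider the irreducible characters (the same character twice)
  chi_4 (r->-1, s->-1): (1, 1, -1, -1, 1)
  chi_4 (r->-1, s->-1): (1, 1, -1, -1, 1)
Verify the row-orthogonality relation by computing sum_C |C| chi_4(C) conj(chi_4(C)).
Sum = 8 = |G| = 8; so <chi_4, chi_4> = 1 (norm-1 confirms irreducibility).

Details: Compute term by term over conjugacy classes (|C| * chi_4(C) * conj(chi_4(C))):
  1*(1)*conj(1) + 1*(1)*conj(1) + 2*(-1)*conj(-1) + 2*(-1)*conj(-1) + 2*(1)*conj(1)
  = (1) + (1) + (2) + (2) + (2)
  = 8.
Dividing by |G| = 8 gives 8/8 = 1, matching the row-orthogonality relation <chi_4, chi_4> = [chi_4 = chi_4].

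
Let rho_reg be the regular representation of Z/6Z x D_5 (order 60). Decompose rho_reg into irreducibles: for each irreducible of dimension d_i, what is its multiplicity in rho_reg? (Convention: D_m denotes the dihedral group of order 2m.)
Each irreducible V_i of dimension d_i appears with multiplicity d_i, i.e. rho_reg = (direct sum over all irreducibles V_i) d_i V_i. The irreducible dimensions for Z/6Z x D_5 are 1, 1, 1, 1, 1, 1, 1, 1, 1, 1, 1, 1, 2, 2, 2, 2, 2, 2, 2, 2, 2, 2, 2, 2: 12 irreducibles of dimension 1, each with multiplicity 1; 12 irreducibles of dimension 2, each with multiplicity 2. Total dimension 12*1*1 + 12*2*2 = 60 = |G|.

Explanation: General theorem: in the regular representation of a finite group G, each irreducible appears with multiplicity equal to its dimension. Check: dim(rho_reg) = sum d_i^2 = 1 + 1 + 1 + 1 + 1 + 1 + 1 + 1 + 1 + 1 + 1 + 1 + 4 + 4 + 4 + 4 + 4 + 4 + 4 + 4 + 4 + 4 + 4 + 4 = 60 = |G|.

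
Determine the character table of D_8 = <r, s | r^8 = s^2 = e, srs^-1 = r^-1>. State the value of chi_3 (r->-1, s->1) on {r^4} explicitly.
Conjugacy classes: {e} of size 1, {r^4} of size 1, {r^1, r^7} of size 2, {r^2, r^6} of size 2, {r^3, r^5} of size 2, {s, sr^2, ...} of size 4, {sr, sr^3, ...} of size 4.
Character table:
  irrep \ class              {e} (size 1)  {r^4} (size 1)  {r^1, r^7} (size 2)  {r^2, r^6} (size 2)  {r^3, r^5} (size 2)  {s, sr^2, ...} (size 4)  {sr, sr^3, ...} (size 4)
  chi_1 (triv)               1             1               1                    1                    1                    1                        1                       
  chi_2 (sign: r->1, s->-1)  1             1               1                    1                    1                    -1                       -1                      
  chi_3 (r->-1, s->1)        1             1               -1                   1                    -1                   1                        -1                      
  chi_4 (r->-1, s->-1)       1             1               -1                   1                    -1                   -1                       1                       
  chi_5 (2d, j=1)            2             -2              sqrt(2)              0                    -sqrt(2)             0                        0                       
  chi_6 (2d, j=2)            2             2               0                    -2                   0                    0                        0                       
  chi_7 (2d, j=3)            2             -2              -sqrt(2)             0                    sqrt(2)              0                        0                       

Spot check: chi_3 (r->-1, s->1) on {r^4} = 1.

Solution. D_8 has order 2*8 = 16 with 7 conjugacy classes, hence 7 irreducibles. Sum of squared dims 1 + 1 + 1 + 1 + 4 + 4 + 4 = 16 = |G|. Linear characters come from the abelianisation; the 2-dimensional irreps have character r^k -> 2*cos(2*pi*j*k/8), reflections -> 0.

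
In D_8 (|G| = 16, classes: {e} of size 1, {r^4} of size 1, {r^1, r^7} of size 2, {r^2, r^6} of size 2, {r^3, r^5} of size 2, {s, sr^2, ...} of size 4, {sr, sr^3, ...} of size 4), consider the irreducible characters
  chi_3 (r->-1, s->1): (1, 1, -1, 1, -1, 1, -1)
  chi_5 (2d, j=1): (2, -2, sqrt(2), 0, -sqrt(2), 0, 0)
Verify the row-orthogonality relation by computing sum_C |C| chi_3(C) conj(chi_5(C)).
Sum = 0; so <chi_3, chi_5> = 0 (distinct irreducibles are orthogonal).

Why: Compute term by term over conjugacy classes (|C| * chi_3(C) * conj(chi_5(C))):
  1*(1)*conj(2) + 1*(1)*conj(-2) + 2*(-1)*conj(sqrt(2)) + 2*(1)*conj(0) + 2*(-1)*conj(-sqrt(2)) + 4*(1)*conj(0) + 4*(-1)*conj(0)
  = (2) + (-2) + (-2*sqrt(2)) + (0) + (2*sqrt(2)) + (0) + (0)
  = 0.
Dividing by |G| = 16 gives 0/16 = 0, matching the row-orthogonality relation <chi_3, chi_5> = [chi_3 = chi_5].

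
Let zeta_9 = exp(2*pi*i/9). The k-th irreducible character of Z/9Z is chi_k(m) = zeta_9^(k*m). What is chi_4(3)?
chi_4(3) = zeta_9^12 = exp(2*I*pi/3)

Working: chi_4(3) = zeta_9^(4*3) = zeta_9^12. Since zeta_9^9 = 1, this equals zeta_9^3 = exp(2*pi*i*3/9) = exp(2*I*pi/3).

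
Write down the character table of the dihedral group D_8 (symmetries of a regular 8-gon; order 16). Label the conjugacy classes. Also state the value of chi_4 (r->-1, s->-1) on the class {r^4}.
Conjugacy classes: {e} of size 1, {r^4} of size 1, {r^1, r^7} of size 2, {r^2, r^6} of size 2, {r^3, r^5} of size 2, {s, sr^2, ...} of size 4, {sr, sr^3, ...} of size 4.
Character table:
  irrep \ class              {e} (size 1)  {r^4} (size 1)  {r^1, r^7} (size 2)  {r^2, r^6} (size 2)  {r^3, r^5} (size 2)  {s, sr^2, ...} (size 4)  {sr, sr^3, ...} (size 4)
  chi_1 (triv)               1             1               1                    1                    1                    1                        1                       
  chi_2 (sign: r->1, s->-1)  1             1               1                    1                    1                    -1                       -1                      
  chi_3 (r->-1, s->1)        1             1               -1                   1                    -1                   1                        -1                      
  chi_4 (r->-1, s->-1)       1             1               -1                   1                    -1                   -1                       1                       
  chi_5 (2d, j=1)            2             -2              sqrt(2)              0                    -sqrt(2)             0                        0                       
  chi_6 (2d, j=2)            2             2               0                    -2                   0                    0                        0                       
  chi_7 (2d, j=3)            2             -2              -sqrt(2)             0                    sqrt(2)              0                        0                       

Spot check: chi_4 (r->-1, s->-1) on {r^4} = 1.

Details: D_8 has order 2*8 = 16 with 7 conjugacy classes, hence 7 irreducibles. Sum of squared dims 1 + 1 + 1 + 1 + 4 + 4 + 4 = 16 = |G|. Linear characters come from the abelianisation; the 2-dimensional irreps have character r^k -> 2*cos(2*pi*j*k/8), reflections -> 0.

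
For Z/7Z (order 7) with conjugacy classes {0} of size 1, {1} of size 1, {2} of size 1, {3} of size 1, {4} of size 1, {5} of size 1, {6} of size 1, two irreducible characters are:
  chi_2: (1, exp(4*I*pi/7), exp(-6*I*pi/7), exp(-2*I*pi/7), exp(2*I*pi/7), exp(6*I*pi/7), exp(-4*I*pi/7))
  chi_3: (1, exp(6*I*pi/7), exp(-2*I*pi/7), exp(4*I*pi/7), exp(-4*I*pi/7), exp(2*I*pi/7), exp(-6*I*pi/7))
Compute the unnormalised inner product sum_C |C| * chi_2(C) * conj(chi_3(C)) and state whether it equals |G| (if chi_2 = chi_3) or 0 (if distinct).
Sum = 0; so <chi_2, chi_3> = 0 (distinct irreducibles are orthogonal).

Why: Compute term by term over conjugacy classes (|C| * chi_2(C) * conj(chi_3(C))):
  1*(1)*conj(1) + 1*(exp(4*I*pi/7))*conj(exp(6*I*pi/7)) + 1*(exp(-6*I*pi/7))*conj(exp(-2*I*pi/7)) + 1*(exp(-2*I*pi/7))*conj(exp(4*I*pi/7)) + 1*(exp(2*I*pi/7))*conj(exp(-4*I*pi/7)) + 1*(exp(6*I*pi/7))*conj(exp(2*I*pi/7)) + 1*(exp(-4*I*pi/7))*conj(exp(-6*I*pi/7))
  = (1) + (exp(-2*I*pi/7)) + (exp(-4*I*pi/7)) + (exp(-6*I*pi/7)) + (exp(6*I*pi/7)) + (exp(4*I*pi/7)) + (exp(2*I*pi/7))
  = 0.
(Exp terms are combined using exp(i*s)*conj(exp(i*t)) = exp(i*(s-t)), and sums of them are collapsed using the identity that for every m > 1 the m distinct m-th roots of unity sum to 0, e.g. 1 + exp(2*I*pi/3) + exp(-2*I*pi/3) = 0.)
Dividing by |G| = 7 gives 0/7 = 0, matching the row-orthogonality relation <chi_2, chi_3> = [chi_2 = chi_3].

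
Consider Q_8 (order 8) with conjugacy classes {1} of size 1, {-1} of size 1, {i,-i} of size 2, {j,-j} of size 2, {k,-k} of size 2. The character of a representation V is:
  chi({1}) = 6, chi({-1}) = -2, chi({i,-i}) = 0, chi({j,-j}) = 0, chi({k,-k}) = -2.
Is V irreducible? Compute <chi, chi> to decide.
Not irreducible (reducible): <chi, chi> = 6 > 1.

Reasoning: <chi, chi> = (1/|G|) sum_C |C| * |chi(C)|^2 = (1/8)[1*|6|^2 + 1*|-2|^2 + 2*|0|^2 + 2*|0|^2 + 2*|-2|^2]
  = (1/8)[(36) + (4) + (0) + (0) + (8)] = 48/8 = 6.
A character is irreducible iff <chi, chi> = 1, so this representation is reducible.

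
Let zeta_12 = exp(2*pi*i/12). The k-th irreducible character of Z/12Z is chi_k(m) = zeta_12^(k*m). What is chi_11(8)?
chi_11(8) = zeta_12^88 = exp(2*I*pi/3)

Working: chi_11(8) = zeta_12^(11*8) = zeta_12^88. Since zeta_12^12 = 1, this equals zeta_12^4 = exp(2*pi*i*4/12) = exp(2*I*pi/3).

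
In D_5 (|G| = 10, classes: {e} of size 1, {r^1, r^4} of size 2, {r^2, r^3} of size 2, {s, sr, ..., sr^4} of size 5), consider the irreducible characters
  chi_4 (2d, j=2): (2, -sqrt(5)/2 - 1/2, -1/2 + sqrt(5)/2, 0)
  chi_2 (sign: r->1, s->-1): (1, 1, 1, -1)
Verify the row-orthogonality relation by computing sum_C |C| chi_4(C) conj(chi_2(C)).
Sum = 0; so <chi_4, chi_2> = 0 (distinct irreducibles are orthogonal).

Details: Compute term by term over conjugacy classes (|C| * chi_4(C) * conj(chi_2(C))):
  1*(2)*conj(1) + 2*(-sqrt(5)/2 - 1/2)*conj(1) + 2*(-1/2 + sqrt(5)/2)*conj(1) + 5*(0)*conj(-1)
  = (2) + (-sqrt(5) - 1) + (-1 + sqrt(5)) + (0)
  = 0.
Dividing by |G| = 10 gives 0/10 = 0, matching the row-orthogonality relation <chi_4, chi_2> = [chi_4 = chi_2].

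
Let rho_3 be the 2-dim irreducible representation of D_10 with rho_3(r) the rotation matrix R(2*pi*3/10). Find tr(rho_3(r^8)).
chi_{rho_3}(r^8) = 2*cos(2*pi*3*8/10) = -sqrt(5)/2 - 1/2

Working: rho_3(r^8) is rotation by angle 2*pi*3*8/10, whose trace is 2*cos(2*pi*3*8/10) = -sqrt(5)/2 - 1/2.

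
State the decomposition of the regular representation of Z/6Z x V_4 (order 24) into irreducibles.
Each irreducible V_i of dimension d_i appears with multiplicity d_i, i.e. rho_reg = (direct sum over all irreducibles V_i) d_i V_i. The irreducible dimensions for Z/6Z x V_4 are 1, 1, 1, 1, 1, 1, 1, 1, 1, 1, 1, 1, 1, 1, 1, 1, 1, 1, 1, 1, 1, 1, 1, 1: 24 irreducibles of dimension 1, each with multiplicity 1. Total dimension 24*1*1 = 24 = |G|.

Why: General theorem: in the regular representation of a finite group G, each irreducible appears with multiplicity equal to its dimension. Check: dim(rho_reg) = sum d_i^2 = 1 + 1 + 1 + 1 + 1 + 1 + 1 + 1 + 1 + 1 + 1 + 1 + 1 + 1 + 1 + 1 + 1 + 1 + 1 + 1 + 1 + 1 + 1 + 1 = 24 = |G|.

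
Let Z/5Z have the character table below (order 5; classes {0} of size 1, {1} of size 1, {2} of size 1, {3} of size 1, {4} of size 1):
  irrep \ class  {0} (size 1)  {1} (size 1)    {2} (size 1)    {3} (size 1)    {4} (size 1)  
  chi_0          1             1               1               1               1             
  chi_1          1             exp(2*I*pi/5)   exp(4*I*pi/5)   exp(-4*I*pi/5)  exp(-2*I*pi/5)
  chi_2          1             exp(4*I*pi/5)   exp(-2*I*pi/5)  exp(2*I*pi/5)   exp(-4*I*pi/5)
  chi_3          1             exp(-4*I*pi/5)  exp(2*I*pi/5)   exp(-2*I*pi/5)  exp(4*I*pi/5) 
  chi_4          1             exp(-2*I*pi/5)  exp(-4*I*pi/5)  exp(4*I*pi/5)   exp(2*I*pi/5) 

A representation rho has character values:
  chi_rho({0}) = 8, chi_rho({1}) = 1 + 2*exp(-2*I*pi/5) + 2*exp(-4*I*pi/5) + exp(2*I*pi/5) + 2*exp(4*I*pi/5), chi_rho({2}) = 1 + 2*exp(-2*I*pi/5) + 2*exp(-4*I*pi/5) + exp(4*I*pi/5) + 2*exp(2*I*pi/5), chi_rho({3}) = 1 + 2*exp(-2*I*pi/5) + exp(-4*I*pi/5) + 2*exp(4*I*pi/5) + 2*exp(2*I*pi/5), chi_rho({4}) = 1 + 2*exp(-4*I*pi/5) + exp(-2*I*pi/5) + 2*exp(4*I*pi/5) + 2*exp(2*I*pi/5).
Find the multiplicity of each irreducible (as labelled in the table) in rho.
Multiplicities: chi_0: 1, chi_1: 1, chi_2: 2, chi_3: 2, chi_4: 2.

Explanation: Use <chi_rho, chi> = (1/|G|) sum_C |C| * chi_rho(C) * conj(chi(C)) with |G| = 5 for each irreducible chi in the table:
  <chi_rho, chi_0> = (1/5)[1*(8)*conj(1) + 1*(1 + 2*exp(-2*I*pi/5) + 2*exp(-4*I*pi/5) + exp(2*I*pi/5) + 2*exp(4*I*pi/5))*conj(1) + 1*(1 + 2*exp(-2*I*pi/5) + 2*exp(-4*I*pi/5) + exp(4*I*pi/5) + 2*exp(2*I*pi/5))*conj(1) + 1*(1 + 2*exp(-2*I*pi/5) + exp(-4*I*pi/5) + 2*exp(4*I*pi/5) + 2*exp(2*I*pi/5))*conj(1) + 1*(1 + 2*exp(-4*I*pi/5) + exp(-2*I*pi/5) + 2*exp(4*I*pi/5) + 2*exp(2*I*pi/5))*conj(1)]
      = (1/5)[(8) + (1 + 2*exp(-2*I*pi/5) + 2*exp(-4*I*pi/5) + exp(2*I*pi/5) + 2*exp(4*I*pi/5)) + (1 + 2*exp(-2*I*pi/5) + 2*exp(-4*I*pi/5) + exp(4*I*pi/5) + 2*exp(2*I*pi/5)) + (1 + 2*exp(-2*I*pi/5) + exp(-4*I*pi/5) + 2*exp(4*I*pi/5) + 2*exp(2*I*pi/5)) + (1 + 2*exp(-4*I*pi/5) + exp(-2*I*pi/5) + 2*exp(4*I*pi/5) + 2*exp(2*I*pi/5))] = 5/5 = 1
  <chi_rho, chi_1> = (1/5)[1*(8)*conj(1) + 1*(1 + 2*exp(-2*I*pi/5) + 2*exp(-4*I*pi/5) + exp(2*I*pi/5) + 2*exp(4*I*pi/5))*conj(exp(2*I*pi/5)) + 1*(1 + 2*exp(-2*I*pi/5) + 2*exp(-4*I*pi/5) + exp(4*I*pi/5) + 2*exp(2*I*pi/5))*conj(exp(4*I*pi/5)) + 1*(1 + 2*exp(-2*I*pi/5) + exp(-4*I*pi/5) + 2*exp(4*I*pi/5) + 2*exp(2*I*pi/5))*conj(exp(-4*I*pi/5)) + 1*(1 + 2*exp(-4*I*pi/5) + exp(-2*I*pi/5) + 2*exp(4*I*pi/5) + 2*exp(2*I*pi/5))*conj(exp(-2*I*pi/5))]
      = (1/5)[(8) + (1 + 2*exp(-4*I*pi/5) + exp(-2*I*pi/5) + 2*exp(4*I*pi/5) + 2*exp(2*I*pi/5)) + (1 + 2*exp(-2*I*pi/5) + exp(-4*I*pi/5) + 2*exp(4*I*pi/5) + 2*exp(2*I*pi/5)) + (1 + 2*exp(-2*I*pi/5) + 2*exp(-4*I*pi/5) + exp(4*I*pi/5) + 2*exp(2*I*pi/5)) + (1 + 2*exp(-2*I*pi/5) + 2*exp(-4*I*pi/5) + exp(2*I*pi/5) + 2*exp(4*I*pi/5))] = 5/5 = 1
  <chi_rho, chi_2> = (1/5)[1*(8)*conj(1) + 1*(1 + 2*exp(-2*I*pi/5) + 2*exp(-4*I*pi/5) + exp(2*I*pi/5) + 2*exp(4*I*pi/5))*conj(exp(4*I*pi/5)) + 1*(1 + 2*exp(-2*I*pi/5) + 2*exp(-4*I*pi/5) + exp(4*I*pi/5) + 2*exp(2*I*pi/5))*conj(exp(-2*I*pi/5)) + 1*(1 + 2*exp(-2*I*pi/5) + exp(-4*I*pi/5) + 2*exp(4*I*pi/5) + 2*exp(2*I*pi/5))*conj(exp(2*I*pi/5)) + 1*(1 + 2*exp(-4*I*pi/5) + exp(-2*I*pi/5) + 2*exp(4*I*pi/5) + 2*exp(2*I*pi/5))*conj(exp(-4*I*pi/5))]
      = (1/5)[(8) + (2 + exp(-2*I*pi/5) + exp(-4*I*pi/5) + 2*exp(4*I*pi/5) + 2*exp(2*I*pi/5)) + (2 + 2*exp(-2*I*pi/5) + exp(-4*I*pi/5) + exp(2*I*pi/5) + 2*exp(4*I*pi/5)) + (2 + 2*exp(-4*I*pi/5) + exp(-2*I*pi/5) + exp(4*I*pi/5) + 2*exp(2*I*pi/5)) + (2 + 2*exp(-2*I*pi/5) + 2*exp(-4*I*pi/5) + exp(4*I*pi/5) + exp(2*I*pi/5))] = 10/5 = 2
  <chi_rho, chi_3> = (1/5)[1*(8)*conj(1) + 1*(1 + 2*exp(-2*I*pi/5) + 2*exp(-4*I*pi/5) + exp(2*I*pi/5) + 2*exp(4*I*pi/5))*conj(exp(-4*I*pi/5)) + 1*(1 + 2*exp(-2*I*pi/5) + 2*exp(-4*I*pi/5) + exp(4*I*pi/5) + 2*exp(2*I*pi/5))*conj(exp(2*I*pi/5)) + 1*(1 + 2*exp(-2*I*pi/5) + exp(-4*I*pi/5) + 2*exp(4*I*pi/5) + 2*exp(2*I*pi/5))*conj(exp(-2*I*pi/5)) + 1*(1 + 2*exp(-4*I*pi/5) + exp(-2*I*pi/5) + 2*exp(4*I*pi/5) + 2*exp(2*I*pi/5))*conj(exp(4*I*pi/5))]
      = (1/5)[(8) + (2 + 2*exp(-2*I*pi/5) + exp(-4*I*pi/5) + exp(4*I*pi/5) + 2*exp(2*I*pi/5)) + (2 + 2*exp(-4*I*pi/5) + exp(-2*I*pi/5) + exp(2*I*pi/5) + 2*exp(4*I*pi/5)) + (2 + 2*exp(-4*I*pi/5) + exp(-2*I*pi/5) + exp(2*I*pi/5) + 2*exp(4*I*pi/5)) + (2 + 2*exp(-2*I*pi/5) + exp(-4*I*pi/5) + exp(4*I*pi/5) + 2*exp(2*I*pi/5))] = 10/5 = 2
  <chi_rho, chi_4> = (1/5)[1*(8)*conj(1) + 1*(1 + 2*exp(-2*I*pi/5) + 2*exp(-4*I*pi/5) + exp(2*I*pi/5) + 2*exp(4*I*pi/5))*conj(exp(-2*I*pi/5)) + 1*(1 + 2*exp(-2*I*pi/5) + 2*exp(-4*I*pi/5) + exp(4*I*pi/5) + 2*exp(2*I*pi/5))*conj(exp(-4*I*pi/5)) + 1*(1 + 2*exp(-2*I*pi/5) + exp(-4*I*pi/5) + 2*exp(4*I*pi/5) + 2*exp(2*I*pi/5))*conj(exp(4*I*pi/5)) + 1*(1 + 2*exp(-4*I*pi/5) + exp(-2*I*pi/5) + 2*exp(4*I*pi/5) + 2*exp(2*I*pi/5))*conj(exp(2*I*pi/5))]
      = (1/5)[(8) + (2 + 2*exp(-2*I*pi/5) + 2*exp(-4*I*pi/5) + exp(4*I*pi/5) + exp(2*I*pi/5)) + (2 + 2*exp(-4*I*pi/5) + exp(-2*I*pi/5) + exp(4*I*pi/5) + 2*exp(2*I*pi/5)) + (2 + 2*exp(-2*I*pi/5) + exp(-4*I*pi/5) + exp(2*I*pi/5) + 2*exp(4*I*pi/5)) + (2 + exp(-2*I*pi/5) + exp(-4*I*pi/5) + 2*exp(4*I*pi/5) + 2*exp(2*I*pi/5))] = 10/5 = 2
(Exp terms are combined using exp(i*s)*conj(exp(i*t)) = exp(i*(s-t)), and sums of them are collapsed using the identity that for every m > 1 the m distinct m-th roots of unity sum to 0, e.g. 1 + exp(2*I*pi/3) + exp(-2*I*pi/3) = 0.)
Dimension check: dim(rho) = sum (mult * dim) = 1*1 + 1*1 + 2*1 + 2*1 + 2*1 = 8 = chi_rho(e) = 8.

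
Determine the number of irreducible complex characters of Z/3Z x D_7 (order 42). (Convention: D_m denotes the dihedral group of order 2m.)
15

Derivation: The number of irreducible complex representations of a finite group equals its number of conjugacy classes. For a direct product, #classes(G x H) = #classes(G) * #classes(H). Z/3Z has 3 classes (abelian), D_7 has 5 classes, so 3 * 5 = 15, so Z/3Z x D_7 (order 42) has exactly 15 irreducible complex representations.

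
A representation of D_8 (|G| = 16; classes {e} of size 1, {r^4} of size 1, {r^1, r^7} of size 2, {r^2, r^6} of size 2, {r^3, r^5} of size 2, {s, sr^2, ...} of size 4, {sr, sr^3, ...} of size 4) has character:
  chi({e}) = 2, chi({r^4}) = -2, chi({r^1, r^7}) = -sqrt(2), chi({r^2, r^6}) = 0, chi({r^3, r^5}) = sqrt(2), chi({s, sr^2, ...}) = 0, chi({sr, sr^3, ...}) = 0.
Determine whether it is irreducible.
Irreducible: <chi, chi> = 1.

Explanation: <chi, chi> = (1/|G|) sum_C |C| * |chi(C)|^2 = (1/16)[1*|2|^2 + 1*|-2|^2 + 2*|-sqrt(2)|^2 + 2*|0|^2 + 2*|sqrt(2)|^2 + 4*|0|^2 + 4*|0|^2]
  = (1/16)[(4) + (4) + (4) + (0) + (4) + (0) + (0)] = 16/16 = 1.
A character is irreducible iff <chi, chi> = 1, so this representation is irreducible.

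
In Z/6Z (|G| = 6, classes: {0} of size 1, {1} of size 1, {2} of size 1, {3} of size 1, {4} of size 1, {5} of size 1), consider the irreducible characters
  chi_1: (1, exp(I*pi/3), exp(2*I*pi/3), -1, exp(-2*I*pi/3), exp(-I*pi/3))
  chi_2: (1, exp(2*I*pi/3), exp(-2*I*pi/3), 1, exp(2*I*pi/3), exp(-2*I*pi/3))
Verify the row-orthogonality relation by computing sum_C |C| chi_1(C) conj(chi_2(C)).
Sum = 0; so <chi_1, chi_2> = 0 (distinct irreducibles are orthogonal).

Explanation: Compute term by term over conjugacy classes (|C| * chi_1(C) * conj(chi_2(C))):
  1*(1)*conj(1) + 1*(exp(I*pi/3))*conj(exp(2*I*pi/3)) + 1*(exp(2*I*pi/3))*conj(exp(-2*I*pi/3)) + 1*(-1)*conj(1) + 1*(exp(-2*I*pi/3))*conj(exp(2*I*pi/3)) + 1*(exp(-I*pi/3))*conj(exp(-2*I*pi/3))
  = (1) + (exp(-I*pi/3)) + (exp(-2*I*pi/3)) + (-1) + (exp(2*I*pi/3)) + (exp(I*pi/3))
  = 0.
(Exp terms are combined using exp(i*s)*conj(exp(i*t)) = exp(i*(s-t)), and sums of them are collapsed using the identity that for every m > 1 the m distinct m-th roots of unity sum to 0, e.g. 1 + exp(2*I*pi/3) + exp(-2*I*pi/3) = 0.)
Dividing by |G| = 6 gives 0/6 = 0, matching the row-orthogonality relation <chi_1, chi_2> = [chi_1 = chi_2].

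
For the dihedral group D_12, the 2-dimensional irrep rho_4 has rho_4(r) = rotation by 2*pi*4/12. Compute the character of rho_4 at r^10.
chi_{rho_4}(r^10) = 2*cos(2*pi*4*10/12) = -1

Solution. rho_4(r^10) is rotation by angle 2*pi*4*10/12, whose trace is 2*cos(2*pi*4*10/12) = -1.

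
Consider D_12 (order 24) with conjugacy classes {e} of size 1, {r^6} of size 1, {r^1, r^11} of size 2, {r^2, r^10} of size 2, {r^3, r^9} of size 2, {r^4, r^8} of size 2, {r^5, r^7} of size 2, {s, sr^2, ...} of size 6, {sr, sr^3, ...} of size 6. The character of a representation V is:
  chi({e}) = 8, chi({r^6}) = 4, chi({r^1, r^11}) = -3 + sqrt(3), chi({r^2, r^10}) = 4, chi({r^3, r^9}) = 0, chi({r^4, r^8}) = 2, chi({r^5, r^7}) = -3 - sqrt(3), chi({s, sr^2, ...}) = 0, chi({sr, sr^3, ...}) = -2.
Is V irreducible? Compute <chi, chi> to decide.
Not irreducible (reducible): <chi, chi> = 8 > 1.

Details: <chi, chi> = (1/|G|) sum_C |C| * |chi(C)|^2 = (1/24)[1*|8|^2 + 1*|4|^2 + 2*|-3 + sqrt(3)|^2 + 2*|4|^2 + 2*|0|^2 + 2*|2|^2 + 2*|-3 - sqrt(3)|^2 + 6*|0|^2 + 6*|-2|^2]
  = (1/24)[(64) + (16) + (24 - 12*sqrt(3)) + (32) + (0) + (8) + (12*sqrt(3) + 24) + (0) + (24)] = 192/24 = 8.
A character is irreducible iff <chi, chi> = 1, so this representation is reducible.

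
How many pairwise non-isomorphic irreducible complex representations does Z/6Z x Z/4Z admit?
24

Explanation: The number of irreducible complex representations of a finite group equals its number of conjugacy classes. Z/6Z x Z/4Z is abelian of order 24, so every element is its own conjugacy class: 24 classes, so Z/6Z x Z/4Z (order 24) has exactly 24 irreducible complex representations.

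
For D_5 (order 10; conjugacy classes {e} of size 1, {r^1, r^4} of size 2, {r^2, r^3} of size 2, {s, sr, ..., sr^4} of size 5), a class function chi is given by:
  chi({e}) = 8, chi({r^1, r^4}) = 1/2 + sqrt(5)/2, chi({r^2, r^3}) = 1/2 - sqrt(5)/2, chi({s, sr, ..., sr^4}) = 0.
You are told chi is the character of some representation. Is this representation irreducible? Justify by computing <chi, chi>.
Not irreducible (reducible): <chi, chi> = 7 > 1.

Argument: <chi, chi> = (1/|G|) sum_C |C| * |chi(C)|^2 = (1/10)[1*|8|^2 + 2*|1/2 + sqrt(5)/2|^2 + 2*|1/2 - sqrt(5)/2|^2 + 5*|0|^2]
  = (1/10)[(64) + (sqrt(5) + 3) + (3 - sqrt(5)) + (0)] = 70/10 = 7.
A character is irreducible iff <chi, chi> = 1, so this representation is reducible.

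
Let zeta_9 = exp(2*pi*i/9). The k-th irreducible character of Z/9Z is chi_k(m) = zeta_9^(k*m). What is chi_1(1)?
chi_1(1) = zeta_9^1 = exp(2*I*pi/9)

Proof sketch: chi_1(1) = zeta_9^(1*1) = zeta_9^1. Since zeta_9^9 = 1, this equals zeta_9^1 = exp(2*pi*i*1/9) = exp(2*I*pi/9).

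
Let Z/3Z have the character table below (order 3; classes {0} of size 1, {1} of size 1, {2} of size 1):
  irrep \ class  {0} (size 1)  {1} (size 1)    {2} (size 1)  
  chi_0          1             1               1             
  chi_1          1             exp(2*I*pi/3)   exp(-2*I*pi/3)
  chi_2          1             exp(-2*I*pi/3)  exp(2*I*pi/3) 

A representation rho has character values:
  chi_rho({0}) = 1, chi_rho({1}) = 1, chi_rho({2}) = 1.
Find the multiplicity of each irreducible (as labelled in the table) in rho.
Multiplicities: chi_0: 1, chi_1: 0, chi_2: 0.

Proof sketch: Use <chi_rho, chi> = (1/|G|) sum_C |C| * chi_rho(C) * conj(chi(C)) with |G| = 3 for each irreducible chi in the table:
  <chi_rho, chi_0> = (1/3)[1*(1)*conj(1) + 1*(1)*conj(1) + 1*(1)*conj(1)]
      = (1/3)[(1) + (1) + (1)] = 3/3 = 1
  <chi_rho, chi_1> = (1/3)[1*(1)*conj(1) + 1*(1)*conj(exp(2*I*pi/3)) + 1*(1)*conj(exp(-2*I*pi/3))]
      = (1/3)[(1) + (exp(-2*I*pi/3)) + (exp(2*I*pi/3))] = 0/3 = 0
  <chi_rho, chi_2> = (1/3)[1*(1)*conj(1) + 1*(1)*conj(exp(-2*I*pi/3)) + 1*(1)*conj(exp(2*I*pi/3))]
      = (1/3)[(1) + (exp(2*I*pi/3)) + (exp(-2*I*pi/3))] = 0/3 = 0
(Exp terms are combined using exp(i*s)*conj(exp(i*t)) = exp(i*(s-t)), and sums of them are collapsed using the identity that for every m > 1 the m distinct m-th roots of unity sum to 0, e.g. 1 + exp(2*I*pi/3) + exp(-2*I*pi/3) = 0.)
Dimension check: dim(rho) = sum (mult * dim) = 1*1 + 0*1 + 0*1 = 1 = chi_rho(e) = 1.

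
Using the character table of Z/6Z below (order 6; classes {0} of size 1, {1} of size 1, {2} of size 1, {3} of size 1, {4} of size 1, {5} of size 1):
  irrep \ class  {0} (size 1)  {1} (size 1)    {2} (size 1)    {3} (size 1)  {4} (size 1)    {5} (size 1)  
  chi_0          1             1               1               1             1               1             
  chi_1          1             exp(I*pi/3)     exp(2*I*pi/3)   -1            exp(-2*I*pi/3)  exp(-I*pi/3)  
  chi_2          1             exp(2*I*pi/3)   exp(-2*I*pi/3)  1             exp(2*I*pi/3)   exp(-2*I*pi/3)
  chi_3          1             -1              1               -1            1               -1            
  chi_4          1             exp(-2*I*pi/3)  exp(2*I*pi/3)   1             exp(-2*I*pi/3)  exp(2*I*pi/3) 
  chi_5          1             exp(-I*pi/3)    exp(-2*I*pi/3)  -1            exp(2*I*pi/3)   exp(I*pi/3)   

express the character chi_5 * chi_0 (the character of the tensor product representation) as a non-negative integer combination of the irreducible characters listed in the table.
chi_5 tensor chi_0 = chi_5 (all other irreducibles have multiplicity 0).

Argument: The character of a tensor product is the pointwise product (chi_5 * chi_0)(C) = chi_5(C) * chi_0(C):
  {0}: (1)*(1), {1}: (exp(-I*pi/3))*(1), {2}: (exp(-2*I*pi/3))*(1), {3}: (-1)*(1), {4}: (exp(2*I*pi/3))*(1), {5}: (exp(I*pi/3))*(1)
so (chi_5 * chi_0) takes values
  {0} -> 1, {1} -> exp(-I*pi/3), {2} -> exp(-2*I*pi/3), {3} -> -1, {4} -> exp(2*I*pi/3), {5} -> exp(I*pi/3).
Now take the inner product of this character with each irreducible chi from the table, <chi_5*chi_0, chi> = (1/6) sum_C |C| (chi_5*chi_0)(C) conj(chi(C)):
  <chi_5*chi_0, chi_0> = (1/6)[1*(1)*conj(1) + 1*(exp(-I*pi/3))*conj(1) + 1*(exp(-2*I*pi/3))*conj(1) + 1*(-1)*conj(1) + 1*(exp(2*I*pi/3))*conj(1) + 1*(exp(I*pi/3))*conj(1)]
      = (1/6)[(1) + (exp(-I*pi/3)) + (exp(-2*I*pi/3)) + (-1) + (exp(2*I*pi/3)) + (exp(I*pi/3))] = 0/6 = 0
  <chi_5*chi_0, chi_1> = (1/6)[1*(1)*conj(1) + 1*(exp(-I*pi/3))*conj(exp(I*pi/3)) + 1*(exp(-2*I*pi/3))*conj(exp(2*I*pi/3)) + 1*(-1)*conj(-1) + 1*(exp(2*I*pi/3))*conj(exp(-2*I*pi/3)) + 1*(exp(I*pi/3))*conj(exp(-I*pi/3))]
      = (1/6)[(1) + (exp(-2*I*pi/3)) + (exp(2*I*pi/3)) + (1) + (exp(-2*I*pi/3)) + (exp(2*I*pi/3))] = 0/6 = 0
  <chi_5*chi_0, chi_2> = (1/6)[1*(1)*conj(1) + 1*(exp(-I*pi/3))*conj(exp(2*I*pi/3)) + 1*(exp(-2*I*pi/3))*conj(exp(-2*I*pi/3)) + 1*(-1)*conj(1) + 1*(exp(2*I*pi/3))*conj(exp(2*I*pi/3)) + 1*(exp(I*pi/3))*conj(exp(-2*I*pi/3))]
      = (1/6)[(1) + (-1) + (1) + (-1) + (1) + (-1)] = 0/6 = 0
  <chi_5*chi_0, chi_3> = (1/6)[1*(1)*conj(1) + 1*(exp(-I*pi/3))*conj(-1) + 1*(exp(-2*I*pi/3))*conj(1) + 1*(-1)*conj(-1) + 1*(exp(2*I*pi/3))*conj(1) + 1*(exp(I*pi/3))*conj(-1)]
      = (1/6)[(1) + (-exp(-I*pi/3)) + (exp(-2*I*pi/3)) + (1) + (exp(2*I*pi/3)) + (-exp(I*pi/3))] = 0/6 = 0
  <chi_5*chi_0, chi_4> = (1/6)[1*(1)*conj(1) + 1*(exp(-I*pi/3))*conj(exp(-2*I*pi/3)) + 1*(exp(-2*I*pi/3))*conj(exp(2*I*pi/3)) + 1*(-1)*conj(1) + 1*(exp(2*I*pi/3))*conj(exp(-2*I*pi/3)) + 1*(exp(I*pi/3))*conj(exp(2*I*pi/3))]
      = (1/6)[(1) + (exp(I*pi/3)) + (exp(2*I*pi/3)) + (-1) + (exp(-2*I*pi/3)) + (exp(-I*pi/3))] = 0/6 = 0
  <chi_5*chi_0, chi_5> = (1/6)[1*(1)*conj(1) + 1*(exp(-I*pi/3))*conj(exp(-I*pi/3)) + 1*(exp(-2*I*pi/3))*conj(exp(-2*I*pi/3)) + 1*(-1)*conj(-1) + 1*(exp(2*I*pi/3))*conj(exp(2*I*pi/3)) + 1*(exp(I*pi/3))*conj(exp(I*pi/3))]
      = (1/6)[(1) + (1) + (1) + (1) + (1) + (1)] = 6/6 = 1
(Exp terms are combined using exp(i*s)*conj(exp(i*t)) = exp(i*(s-t)), and sums of them are collapsed using the identity that for every m > 1 the m distinct m-th roots of unity sum to 0, e.g. 1 + exp(2*I*pi/3) + exp(-2*I*pi/3) = 0.)
Hence the multiplicities are chi_5: 1. Dimension check: dim(chi_5)*dim(chi_0) = 1*1 = 1 and sum (mult * dim) = 1*1 = 1.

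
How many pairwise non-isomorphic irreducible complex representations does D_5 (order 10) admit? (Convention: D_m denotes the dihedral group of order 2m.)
4

Explanation: The number of irreducible complex representations of a finite group equals its number of conjugacy classes. D_5 has 4 conjugacy classes ((n+3)/2 for n odd), so D_5 (order 10) has exactly 4 irreducible complex representations.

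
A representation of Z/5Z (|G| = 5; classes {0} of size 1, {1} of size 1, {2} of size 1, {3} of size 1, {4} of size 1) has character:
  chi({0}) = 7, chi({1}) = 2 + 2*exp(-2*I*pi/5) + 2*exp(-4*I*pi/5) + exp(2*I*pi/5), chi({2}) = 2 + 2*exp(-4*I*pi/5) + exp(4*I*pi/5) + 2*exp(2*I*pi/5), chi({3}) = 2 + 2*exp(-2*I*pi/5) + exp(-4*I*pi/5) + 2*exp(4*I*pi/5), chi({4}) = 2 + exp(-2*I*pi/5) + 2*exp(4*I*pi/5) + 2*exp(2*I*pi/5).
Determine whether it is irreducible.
Not irreducible (reducible): <chi, chi> = 13 > 1.

Explanation: <chi, chi> = (1/|G|) sum_C |C| * |chi(C)|^2 = (1/5)[1*|7|^2 + 1*|2 + 2*exp(-2*I*pi/5) + 2*exp(-4*I*pi/5) + exp(2*I*pi/5)|^2 + 1*|2 + 2*exp(-4*I*pi/5) + exp(4*I*pi/5) + 2*exp(2*I*pi/5)|^2 + 1*|2 + 2*exp(-2*I*pi/5) + exp(-4*I*pi/5) + 2*exp(4*I*pi/5)|^2 + 1*|2 + exp(-2*I*pi/5) + 2*exp(4*I*pi/5) + 2*exp(2*I*pi/5)|^2]
  = (1/5)[(49) + (13 + 10*exp(-2*I*pi/5) + 8*exp(-4*I*pi/5) + 8*exp(4*I*pi/5) + 10*exp(2*I*pi/5)) + (13 + 8*exp(-2*I*pi/5) + 10*exp(-4*I*pi/5) + 10*exp(4*I*pi/5) + 8*exp(2*I*pi/5)) + (13 + 8*exp(-2*I*pi/5) + 10*exp(-4*I*pi/5) + 10*exp(4*I*pi/5) + 8*exp(2*I*pi/5)) + (13 + 10*exp(-2*I*pi/5) + 8*exp(-4*I*pi/5) + 8*exp(4*I*pi/5) + 10*exp(2*I*pi/5))] = 65/5 = 13.
(Exp terms are combined using exp(i*s)*conj(exp(i*t)) = exp(i*(s-t)), and sums of them are collapsed using the identity that for every m > 1 the m distinct m-th roots of unity sum to 0, e.g. 1 + exp(2*I*pi/3) + exp(-2*I*pi/3) = 0.)
A character is irreducible iff <chi, chi> = 1, so this representation is reducible.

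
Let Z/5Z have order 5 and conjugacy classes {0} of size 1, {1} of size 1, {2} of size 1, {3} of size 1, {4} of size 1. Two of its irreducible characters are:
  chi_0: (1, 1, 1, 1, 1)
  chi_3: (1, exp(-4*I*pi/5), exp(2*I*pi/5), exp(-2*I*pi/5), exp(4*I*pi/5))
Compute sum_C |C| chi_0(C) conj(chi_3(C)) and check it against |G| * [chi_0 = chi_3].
Sum = 0; so <chi_0, chi_3> = 0 (distinct irreducibles are orthogonal).

Proof sketch: Compute term by term over conjugacy classes (|C| * chi_0(C) * conj(chi_3(C))):
  1*(1)*conj(1) + 1*(1)*conj(exp(-4*I*pi/5)) + 1*(1)*conj(exp(2*I*pi/5)) + 1*(1)*conj(exp(-2*I*pi/5)) + 1*(1)*conj(exp(4*I*pi/5))
  = (1) + (exp(4*I*pi/5)) + (exp(-2*I*pi/5)) + (exp(2*I*pi/5)) + (exp(-4*I*pi/5))
  = 0.
(Exp terms are combined using exp(i*s)*conj(exp(i*t)) = exp(i*(s-t)), and sums of them are collapsed using the identity that for every m > 1 the m distinct m-th roots of unity sum to 0, e.g. 1 + exp(2*I*pi/3) + exp(-2*I*pi/3) = 0.)
Dividing by |G| = 5 gives 0/5 = 0, matching the row-orthogonality relation <chi_0, chi_3> = [chi_0 = chi_3].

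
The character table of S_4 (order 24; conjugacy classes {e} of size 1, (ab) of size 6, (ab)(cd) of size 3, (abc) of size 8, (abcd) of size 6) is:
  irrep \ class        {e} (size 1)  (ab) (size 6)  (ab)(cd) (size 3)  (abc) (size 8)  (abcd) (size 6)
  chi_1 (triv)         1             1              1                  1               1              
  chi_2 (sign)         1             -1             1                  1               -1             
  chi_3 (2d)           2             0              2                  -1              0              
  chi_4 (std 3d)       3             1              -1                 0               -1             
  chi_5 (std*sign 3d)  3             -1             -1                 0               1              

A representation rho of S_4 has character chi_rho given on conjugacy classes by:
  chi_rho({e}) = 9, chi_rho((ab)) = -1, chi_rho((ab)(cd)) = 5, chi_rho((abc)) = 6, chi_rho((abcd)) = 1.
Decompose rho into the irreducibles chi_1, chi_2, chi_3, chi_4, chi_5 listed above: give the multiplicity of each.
Multiplicities: chi_1: 3, chi_2: 3, chi_3: 0, chi_4: 0, chi_5: 1.

Proof sketch: Use <chi_rho, chi> = (1/|G|) sum_C |C| * chi_rho(C) * conj(chi(C)) with |G| = 24 for each irreducible chi in the table:
  <chi_rho, chi_1> = (1/24)[1*(9)*conj(1) + 6*(-1)*conj(1) + 3*(5)*conj(1) + 8*(6)*conj(1) + 6*(1)*conj(1)]
      = (1/24)[(9) + (-6) + (15) + (48) + (6)] = 72/24 = 3
  <chi_rho, chi_2> = (1/24)[1*(9)*conj(1) + 6*(-1)*conj(-1) + 3*(5)*conj(1) + 8*(6)*conj(1) + 6*(1)*conj(-1)]
      = (1/24)[(9) + (6) + (15) + (48) + (-6)] = 72/24 = 3
  <chi_rho, chi_3> = (1/24)[1*(9)*conj(2) + 6*(-1)*conj(0) + 3*(5)*conj(2) + 8*(6)*conj(-1) + 6*(1)*conj(0)]
      = (1/24)[(18) + (0) + (30) + (-48) + (0)] = 0/24 = 0
  <chi_rho, chi_4> = (1/24)[1*(9)*conj(3) + 6*(-1)*conj(1) + 3*(5)*conj(-1) + 8*(6)*conj(0) + 6*(1)*conj(-1)]
      = (1/24)[(27) + (-6) + (-15) + (0) + (-6)] = 0/24 = 0
  <chi_rho, chi_5> = (1/24)[1*(9)*conj(3) + 6*(-1)*conj(-1) + 3*(5)*conj(-1) + 8*(6)*conj(0) + 6*(1)*conj(1)]
      = (1/24)[(27) + (6) + (-15) + (0) + (6)] = 24/24 = 1
Dimension check: dim(rho) = sum (mult * dim) = 3*1 + 3*1 + 0*2 + 0*3 + 1*3 = 9 = chi_rho(e) = 9.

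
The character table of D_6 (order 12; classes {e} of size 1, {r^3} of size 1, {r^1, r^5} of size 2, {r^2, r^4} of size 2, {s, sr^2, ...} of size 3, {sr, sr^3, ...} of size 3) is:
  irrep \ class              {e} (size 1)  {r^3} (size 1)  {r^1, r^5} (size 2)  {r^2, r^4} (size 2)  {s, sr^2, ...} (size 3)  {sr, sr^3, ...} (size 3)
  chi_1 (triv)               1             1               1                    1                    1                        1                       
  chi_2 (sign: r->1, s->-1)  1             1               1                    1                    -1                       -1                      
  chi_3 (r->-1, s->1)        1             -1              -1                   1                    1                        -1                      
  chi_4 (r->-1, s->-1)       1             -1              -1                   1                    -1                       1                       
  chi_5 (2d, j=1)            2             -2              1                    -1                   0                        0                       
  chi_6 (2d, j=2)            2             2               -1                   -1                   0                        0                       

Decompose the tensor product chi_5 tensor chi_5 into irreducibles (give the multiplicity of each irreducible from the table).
chi_5 tensor chi_5 = chi_1 + chi_2 + chi_6 (all other irreducibles have multiplicity 0).

Derivation: The character of a tensor product is the pointwise product (chi_5 * chi_5)(C) = chi_5(C) * chi_5(C):
  {e}: (2)*(2), {r^3}: (-2)*(-2), {r^1, r^5}: (1)*(1), {r^2, r^4}: (-1)*(-1), {s, sr^2, ...}: (0)*(0), {sr, sr^3, ...}: (0)*(0)
so (chi_5 * chi_5) takes values
  {e} -> 4, {r^3} -> 4, {r^1, r^5} -> 1, {r^2, r^4} -> 1, {s, sr^2, ...} -> 0, {sr, sr^3, ...} -> 0.
Now take the inner product of this character with each irreducible chi from the table, <chi_5*chi_5, chi> = (1/12) sum_C |C| (chi_5*chi_5)(C) conj(chi(C)):
  <chi_5*chi_5, chi_1> = (1/12)[1*(4)*conj(1) + 1*(4)*conj(1) + 2*(1)*conj(1) + 2*(1)*conj(1) + 3*(0)*conj(1) + 3*(0)*conj(1)]
      = (1/12)[(4) + (4) + (2) + (2) + (0) + (0)] = 12/12 = 1
  <chi_5*chi_5, chi_2> = (1/12)[1*(4)*conj(1) + 1*(4)*conj(1) + 2*(1)*conj(1) + 2*(1)*conj(1) + 3*(0)*conj(-1) + 3*(0)*conj(-1)]
      = (1/12)[(4) + (4) + (2) + (2) + (0) + (0)] = 12/12 = 1
  <chi_5*chi_5, chi_3> = (1/12)[1*(4)*conj(1) + 1*(4)*conj(-1) + 2*(1)*conj(-1) + 2*(1)*conj(1) + 3*(0)*conj(1) + 3*(0)*conj(-1)]
      = (1/12)[(4) + (-4) + (-2) + (2) + (0) + (0)] = 0/12 = 0
  <chi_5*chi_5, chi_4> = (1/12)[1*(4)*conj(1) + 1*(4)*conj(-1) + 2*(1)*conj(-1) + 2*(1)*conj(1) + 3*(0)*conj(-1) + 3*(0)*conj(1)]
      = (1/12)[(4) + (-4) + (-2) + (2) + (0) + (0)] = 0/12 = 0
  <chi_5*chi_5, chi_5> = (1/12)[1*(4)*conj(2) + 1*(4)*conj(-2) + 2*(1)*conj(1) + 2*(1)*conj(-1) + 3*(0)*conj(0) + 3*(0)*conj(0)]
      = (1/12)[(8) + (-8) + (2) + (-2) + (0) + (0)] = 0/12 = 0
  <chi_5*chi_5, chi_6> = (1/12)[1*(4)*conj(2) + 1*(4)*conj(2) + 2*(1)*conj(-1) + 2*(1)*conj(-1) + 3*(0)*conj(0) + 3*(0)*conj(0)]
      = (1/12)[(8) + (8) + (-2) + (-2) + (0) + (0)] = 12/12 = 1
Hence the multiplicities are chi_1: 1, chi_2: 1, chi_6: 1. Dimension check: dim(chi_5)*dim(chi_5) = 2*2 = 4 and sum (mult * dim) = 1*1 + 1*1 + 1*2 = 4.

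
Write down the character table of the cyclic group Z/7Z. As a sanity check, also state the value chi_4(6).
Character table of Z/7Z (irreps indexed chi_0,...,chi_6 with chi_k(m) = zeta_7^(k*m), zeta_7 = exp(2*pi*i/7)):
  irrep \ class  {0} (size 1)  {1} (size 1)    {2} (size 1)    {3} (size 1)    {4} (size 1)    {5} (size 1)    {6} (size 1)  
  chi_0          1             1               1               1               1               1               1             
  chi_1          1             exp(2*I*pi/7)   exp(4*I*pi/7)   exp(6*I*pi/7)   exp(-6*I*pi/7)  exp(-4*I*pi/7)  exp(-2*I*pi/7)
  chi_2          1             exp(4*I*pi/7)   exp(-6*I*pi/7)  exp(-2*I*pi/7)  exp(2*I*pi/7)   exp(6*I*pi/7)   exp(-4*I*pi/7)
  chi_3          1             exp(6*I*pi/7)   exp(-2*I*pi/7)  exp(4*I*pi/7)   exp(-4*I*pi/7)  exp(2*I*pi/7)   exp(-6*I*pi/7)
  chi_4          1             exp(-6*I*pi/7)  exp(2*I*pi/7)   exp(-4*I*pi/7)  exp(4*I*pi/7)   exp(-2*I*pi/7)  exp(6*I*pi/7) 
  chi_5          1             exp(-4*I*pi/7)  exp(6*I*pi/7)   exp(2*I*pi/7)   exp(-2*I*pi/7)  exp(-6*I*pi/7)  exp(4*I*pi/7) 
  chi_6          1             exp(-2*I*pi/7)  exp(-4*I*pi/7)  exp(-6*I*pi/7)  exp(6*I*pi/7)   exp(4*I*pi/7)   exp(2*I*pi/7) 

Spot check: chi_4(6) = zeta_7^(4*6) = zeta_7^24 = exp(6*I*pi/7).

Solution. Z/7Z is abelian, so all 7 irreducible complex representations are 1-dimensional. They are given by chi_k(m) = zeta_7^(k*m) for k = 0,...,6. Row orthogonality: sum_m chi_k(m) conj(chi_l(m)) = 7 * [k = l].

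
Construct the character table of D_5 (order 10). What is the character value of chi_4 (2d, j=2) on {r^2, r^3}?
Conjugacy classes: {e} of size 1, {r^1, r^4} of size 2, {r^2, r^3} of size 2, {s, sr, ..., sr^4} of size 5.
Character table:
  irrep \ class              {e} (size 1)  {r^1, r^4} (size 2)  {r^2, r^3} (size 2)  {s, sr, ..., sr^4} (size 5)
  chi_1 (triv)               1             1                    1                    1                          
  chi_2 (sign: r->1, s->-1)  1             1                    1                    -1                         
  chi_3 (2d, j=1)            2             -1/2 + sqrt(5)/2     -sqrt(5)/2 - 1/2     0                          
  chi_4 (2d, j=2)            2             -sqrt(5)/2 - 1/2     -1/2 + sqrt(5)/2     0                          

Spot check: chi_4 (2d, j=2) on {r^2, r^3} = -1/2 + sqrt(5)/2.

Explanation: D_5 has order 2*5 = 10 with 4 conjugacy classes, hence 4 irreducibles. Sum of squared dims 1 + 1 + 4 + 4 = 10 = |G|. Linear characters come from the abelianisation; the 2-dimensional irreps have character r^k -> 2*cos(2*pi*j*k/5), reflections -> 0.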